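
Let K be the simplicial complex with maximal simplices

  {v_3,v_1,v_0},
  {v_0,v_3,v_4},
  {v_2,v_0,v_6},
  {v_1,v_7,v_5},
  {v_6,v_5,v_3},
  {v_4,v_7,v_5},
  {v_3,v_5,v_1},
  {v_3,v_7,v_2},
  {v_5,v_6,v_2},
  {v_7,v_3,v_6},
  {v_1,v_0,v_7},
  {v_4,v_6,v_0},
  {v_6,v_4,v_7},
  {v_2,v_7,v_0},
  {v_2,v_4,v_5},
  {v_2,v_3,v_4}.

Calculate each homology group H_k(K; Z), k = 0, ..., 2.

H_0 ≅ Z,  H_1 ≅ Z^2,  H_2 ≅ Z.

We work with the vertex ordering v_0 < v_1 < v_2 < v_3 < v_4 < v_5 < v_6 < v_7. The simplices of K, each written with vertices in increasing order, are:

  0-simplices (8): [v_0], [v_1], [v_2], [v_3], [v_4], [v_5], [v_6], [v_7]
  1-simplices (24): (24 of them)
  2-simplices (16): (16 of them)

giving chain groups C_0 ≅ Z^8, C_1 ≅ Z^24, C_2 ≅ Z^16.

The boundary map ∂_1: C_1 → C_0 is given by ∂[p,q] = [q] − [p]. For instance
  ∂[v_5,v_7] = [v_7] − [v_5].
The 8×24 boundary matrix has rank 7 and Smith normal form diag(1,1,1,1,1,1,1).

The boundary map ∂_2: C_2 → C_1 sends each 2-simplex [p,q,r] to [q,r] − [p,r] + [p,q]. For instance
  ∂[v_0,v_2,v_7] = [v_2,v_7] − [v_0,v_7] + [v_0,v_2],
  ∂[v_3,v_5,v_6] = [v_5,v_6] − [v_3,v_6] + [v_3,v_5].
As a 24×16 matrix over Z this has rank 15, with invariant factors (1,1,1,1,1,1,1,1,1,1,1,1,1,1,1).

From H_k ≅ ker(∂_k) / im(∂_{k+1}) we obtain:

  H_0: rank C_0 − rank ∂_1 = 8 − 7 = 1, and the invariant factors of ∂_1 are all 1, so H_0 ≅ Z.
  H_1: rank ker ∂_1 − rank ∂_2 = (24 − 7) − 15 = 2, and the invariant factors of ∂_2 are all 1, so H_1 ≅ Z^2.
  H_2: rank ker ∂_2 − rank ∂_3 = (16 − 15) − 0 = 1, and there is no ∂_3, so H_2 ≅ Z.

(K is a triangulation of the torus T^2.)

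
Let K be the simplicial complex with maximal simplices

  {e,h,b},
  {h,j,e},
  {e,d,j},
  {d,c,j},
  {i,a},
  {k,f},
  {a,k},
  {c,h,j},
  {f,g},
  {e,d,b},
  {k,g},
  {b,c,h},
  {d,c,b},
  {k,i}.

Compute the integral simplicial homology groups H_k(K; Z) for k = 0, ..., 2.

K has 11 vertices, 18 edges, 8 triangles.
rank ∂_0 = 0, rank ∂_1 = 9 ⇒ b_0 = 11 − 0 − 9 = 2; all invariant factors of ∂_1 are 1 so no torsion. So H_0 = Z^2.
rank ∂_1 = 9, rank ∂_2 = 7 ⇒ b_1 = 18 − 9 − 7 = 2; all invariant factors of ∂_2 are 1 so no torsion. So H_1 = Z^2.
rank ∂_2 = 7, rank ∂_3 = 0 ⇒ b_2 = 8 − 7 − 0 = 1. So H_2 = Z.

H_0 ≅ Z^2,  H_1 ≅ Z^2,  H_2 ≅ Z.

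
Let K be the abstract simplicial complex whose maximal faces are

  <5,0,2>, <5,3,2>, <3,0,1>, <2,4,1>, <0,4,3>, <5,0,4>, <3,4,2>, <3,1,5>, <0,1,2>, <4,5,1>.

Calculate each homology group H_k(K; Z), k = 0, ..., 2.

We work with the vertex ordering 0 < 1 < 2 < 3 < 4 < 5. The simplices of K, each written with vertices in increasing order, are:

  0-simplices (6): [0], [1], [2], [3], [4], [5]
  1-simplices (15): [0,1], [0,2], [0,3], [0,4], [0,5], [1,2], [1,3], [1,4], [1,5], [2,3], [2,4], [2,5], [3,4], [3,5], [4,5]
  2-simplices (10): [0,1,2], [0,1,3], [0,2,5], [0,3,4], [0,4,5], [1,2,4], [1,3,5], [1,4,5], [2,3,4], [2,3,5]

so the chain groups are C_0 ≅ Z^6, C_1 ≅ Z^15, C_2 ≅ Z^10.

∂_1: C_1 → C_0 sends each edge [p,q] (with p < q) to q − p. For instance
  ∂[2,3] = [3] − [2].
This gives a 6×15 integer matrix of rank 5; reducing to Smith normal form yields diagonal entries (1,1,1,1,1).

Boundary ∂_2: C_2 → C_1 acts by ∂[p,q,r] = [q,r] − [p,r] + [p,q]. For instance
  ∂[0,4,5] = [4,5] − [0,5] + [0,4],
  ∂[0,1,2] = [1,2] − [0,2] + [0,1].
As a 15×10 matrix over Z this has rank 10, with invariant factors (1,1,1,1,1,1,1,1,1,2).

From H_k ≅ ker(∂_k) / im(∂_{k+1}) we obtain:

  H_0: rank C_0 − rank ∂_1 = 6 − 5 = 1, and the invariant factors of ∂_1 are all 1, so H_0 ≅ Z.
  H_1: rank ker ∂_1 − rank ∂_2 = (15 − 5) − 10 = 0, and ∂_2 has invariant factor 2 > 1, so H_1 ≅ Z/2Z.
  H_2: rank ker ∂_2 − rank ∂_3 = (10 − 10) − 0 = 0, and there is no ∂_3, so H_2 ≅ 0.

H_0 = Z,  H_1 = Z/2Z,  H_2 = 0.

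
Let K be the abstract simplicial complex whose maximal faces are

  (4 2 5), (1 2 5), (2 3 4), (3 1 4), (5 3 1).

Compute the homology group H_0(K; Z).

H_0 ≅ Z.

Take the total order 1 < 2 < 3 < 4 < 5 on the vertex set. Then K (dimension 2) consists of the simplices:

  0-simplices (5): [1], [2], [3], [4], [5]
  1-simplices (10): [1,2], [1,3], [1,4], [1,5], [2,3], [2,4], [2,5], [3,4], [3,5], [4,5]
  2-simplices (5): [1,2,5], [1,3,4], [1,3,5], [2,3,4], [2,4,5]

giving chain groups C_0 ≅ Z^5, C_1 ≅ Z^10, C_2 ≅ Z^5.

Boundary ∂_1: C_1 → C_0 is given by ∂[p,q] = [q] − [p]. For instance
  ∂[3,5] = [5] − [3].
The 5×10 boundary matrix has rank 4 and Smith normal form diag(1,1,1,1).

∂_2: C_2 → C_1 maps a triangle to the signed sum of its edges. For instance
  ∂[2,4,5] = [4,5] − [2,5] + [2,4],
  ∂[2,3,4] = [3,4] − [2,4] + [2,3].
The resulting 10×5 matrix has rank 5, and its Smith normal form has invariant factors (1,1,1,1,1).

Reading off H_k = ker ∂_k / im ∂_{k+1}:

  H_0: rank C_0 − rank ∂_1 = 5 − 4 = 1, and the invariant factors of ∂_1 are all 1, so H_0 = Z.

(K is a triangulation of the Möbius band.)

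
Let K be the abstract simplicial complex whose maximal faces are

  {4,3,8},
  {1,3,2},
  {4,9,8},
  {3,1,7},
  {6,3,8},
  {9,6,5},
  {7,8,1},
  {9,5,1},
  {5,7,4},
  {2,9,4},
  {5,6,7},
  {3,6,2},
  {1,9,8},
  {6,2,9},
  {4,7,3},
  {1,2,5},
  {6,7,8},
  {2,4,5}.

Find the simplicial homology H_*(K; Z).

H_0 = Z,  H_1 = Z ⊕ Z/2Z,  H_2 = 0.

Order the vertices as 1 < 2 < 3 < 4 < 5 < 6 < 7 < 8 < 9. Listing each simplex with vertices in this order, K has dimension 2 with simplices:

  0-simplices (9): [1], [2], [3], [4], [5], [6], [7], [8], [9]
  1-simplices (27): (27 of them)
  2-simplices (18): [1,2,3], [1,2,5], [1,3,7], [1,5,9], [1,7,8], [1,8,9], [2,3,6], [2,4,5], [2,4,9], [2,6,9], [3,4,7], [3,4,8], [3,6,8], [4,5,7], [4,8,9], [5,6,7], [5,6,9], [6,7,8]

Hence C_0 ≅ Z^9, C_1 ≅ Z^27, C_2 ≅ Z^18.

∂_1: C_1 → C_0 maps an edge to its endpoints' difference, ∂[p,q] = q − p.
As a 9×27 matrix over Z this has rank 8, with invariant factors (1,1,1,1,1,1,1,1).

The boundary map ∂_2: C_2 → C_1 sends each 2-simplex [p,q,r] to [q,r] − [p,r] + [p,q]. For instance
  ∂[6,7,8] = [7,8] − [6,8] + [6,7],
  ∂[3,6,8] = [6,8] − [3,8] + [3,6].
The resulting 27×18 matrix has rank 18, and its Smith normal form has invariant factors (1,1,1,1,1,1,1,1,1,1,1,1,1,1,1,1,1,2).

Now H_k = ker ∂_k / im ∂_{k+1}, so:

  H_0: rank C_0 − rank ∂_1 = 9 − 8 = 1, and the invariant factors of ∂_1 are all 1, so H_0 ≅ Z.
  H_1: rank ker ∂_1 − rank ∂_2 = (27 − 8) − 18 = 1, and ∂_2 has invariant factor 2 > 1, so H_1 ≅ Z ⊕ Z/2Z.
  H_2: rank ker ∂_2 − rank ∂_3 = (18 − 18) − 0 = 0, and there is no ∂_3, so H_2 ≅ 0.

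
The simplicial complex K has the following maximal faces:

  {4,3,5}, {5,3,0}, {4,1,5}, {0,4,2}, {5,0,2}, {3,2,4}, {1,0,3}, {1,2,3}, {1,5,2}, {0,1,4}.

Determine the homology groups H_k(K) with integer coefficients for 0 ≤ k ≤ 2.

H_0 ≅ Z,  H_1 ≅ Z/2Z,  H_2 = 0.

K has 6 vertices, 15 edges, 10 triangles.
rank ∂_0 = 0, rank ∂_1 = 5 ⇒ b_0 = 6 − 0 − 5 = 1; all invariant factors of ∂_1 are 1 so no torsion. So H_0 = Z.
rank ∂_1 = 5, rank ∂_2 = 10 ⇒ b_1 = 15 − 5 − 10 = 0; ∂_2 has invariant factor(s) [2] giving torsion. So H_1 = Z/2Z.
rank ∂_2 = 10, rank ∂_3 = 0 ⇒ b_2 = 10 − 10 − 0 = 0. So H_2 = 0.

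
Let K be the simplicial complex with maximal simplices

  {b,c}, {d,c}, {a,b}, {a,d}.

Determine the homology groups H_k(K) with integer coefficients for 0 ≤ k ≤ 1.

Order the vertices as a < b < c < d. Listing each simplex with vertices in this order, K has dimension 1 with simplices:

  0-simplices (4): a, b, c, d
  1-simplices (4): ab, ad, bc, cd

so the chain groups are C_0 ≅ Z^4, C_1 ≅ Z^4.

∂_1: C_1 → C_0 maps an edge to its endpoints' difference, ∂[p,q] = q − p. For instance
  ∂cd = d − c.
As a 4×4 matrix over Z this has rank 3, with invariant factors (1,1,1).

Now H_k = ker ∂_k / im ∂_{k+1}, so:

  H_0: rank C_0 − rank ∂_1 = 4 − 3 = 1, and the invariant factors of ∂_1 are all 1, so H_0 = Z.
  H_1: rank ker ∂_1 − rank ∂_2 = (4 − 3) − 0 = 1, and there is no ∂_2, so H_1 = Z.

H_0 ≅ Z,  H_1 ≅ Z.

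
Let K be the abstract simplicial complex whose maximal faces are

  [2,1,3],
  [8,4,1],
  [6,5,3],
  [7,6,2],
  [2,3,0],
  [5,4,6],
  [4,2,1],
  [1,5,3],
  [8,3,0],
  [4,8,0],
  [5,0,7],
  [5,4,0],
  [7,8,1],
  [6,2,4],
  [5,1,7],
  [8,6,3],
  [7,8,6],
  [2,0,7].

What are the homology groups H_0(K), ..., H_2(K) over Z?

H_0 = Z,  H_1 = Z^2,  H_2 = Z.

Take the total order 0 < 1 < 2 < 3 < 4 < 5 < 6 < 7 < 8 on the vertex set. Then K (dimension 2) consists of the simplices:

  0-simplices (9): [0], [1], [2], [3], [4], [5], [6], [7], [8]
  1-simplices (27): (27 of them)
  2-simplices (18): [0,2,3], [0,2,7], [0,3,8], [0,4,5], [0,4,8], [0,5,7], [1,2,3], [1,2,4], [1,3,5], [1,4,8], [1,5,7], [1,7,8], [2,4,6], [2,6,7], [3,5,6], [3,6,8], [4,5,6], [6,7,8]

giving chain groups C_0 ≅ Z^9, C_1 ≅ Z^27, C_2 ≅ Z^18.

Boundary ∂_1: C_1 → C_0 maps an edge to its endpoints' difference, ∂[p,q] = q − p. For instance
  ∂[7,8] = [8] − [7].
This gives a 9×27 integer matrix of rank 8; reducing to Smith normal form yields diagonal entries (1,1,1,1,1,1,1,1).

∂_2: C_2 → C_1 sends each 2-simplex [p,q,r] to [q,r] − [p,r] + [p,q]. For instance
  ∂[1,3,5] = [3,5] − [1,5] + [1,3],
  ∂[3,6,8] = [6,8] − [3,8] + [3,6].
As a 27×18 matrix over Z this has rank 17, with invariant factors (1,1,1,1,1,1,1,1,1,1,1,1,1,1,1,1,1).

Reading off H_k = ker ∂_k / im ∂_{k+1}:

  H_0: rank C_0 − rank ∂_1 = 9 − 8 = 1, and the invariant factors of ∂_1 are all 1, so H_0 ≅ Z.
  H_1: rank ker ∂_1 − rank ∂_2 = (27 − 8) − 17 = 2, and the invariant factors of ∂_2 are all 1, so H_1 ≅ Z^2.
  H_2: rank ker ∂_2 − rank ∂_3 = (18 − 17) − 0 = 1, and there is no ∂_3, so H_2 ≅ Z.

(K is a triangulation of the torus T^2.)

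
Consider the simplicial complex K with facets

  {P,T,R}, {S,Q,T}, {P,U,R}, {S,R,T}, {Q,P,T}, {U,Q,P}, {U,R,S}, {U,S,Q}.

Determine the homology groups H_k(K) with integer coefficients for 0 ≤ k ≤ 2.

Fix the vertex order P < Q < R < S < T < U and write every simplex with vertices in increasing order. Then dim K = 2 and the simplices of K are:

  0-simplices (6): P, Q, R, S, T, U
  1-simplices (12): PQ, PR, PT, PU, QS, QT, QU, RS, RT, RU, ST, SU
  2-simplices (8): PQT, PQU, PRT, PRU, QST, QSU, RST, RSU

Hence C_0 ≅ Z^6, C_1 ≅ Z^12, C_2 ≅ Z^8.

∂_1: C_1 → C_0 maps an edge to its endpoints' difference, ∂[p,q] = q − p. For instance
  ∂RS = S − R.
This gives a 6×12 integer matrix of rank 5; reducing to Smith normal form yields diagonal entries (1,1,1,1,1).

The boundary map ∂_2: C_2 → C_1 acts by ∂[p,q,r] = [q,r] − [p,r] + [p,q]. For instance
  ∂PQU = QU − PU + PQ,
  ∂RSU = SU − RU + RS.
As a 12×8 matrix over Z this has rank 7, with invariant factors (1,1,1,1,1,1,1).

Now H_k = ker ∂_k / im ∂_{k+1}, so:

  H_0: rank C_0 − rank ∂_1 = 6 − 5 = 1, and the invariant factors of ∂_1 are all 1, so H_0 ≅ Z.
  H_1: rank ker ∂_1 − rank ∂_2 = (12 − 5) − 7 = 0, and the invariant factors of ∂_2 are all 1, so H_1 ≅ 0.
  H_2: rank ker ∂_2 − rank ∂_3 = (8 − 7) − 0 = 1, and there is no ∂_3, so H_2 ≅ Z.

(K is a triangulation of the 2-sphere S^2.)

H_0 ≅ Z,  H_1 = 0,  H_2 ≅ Z.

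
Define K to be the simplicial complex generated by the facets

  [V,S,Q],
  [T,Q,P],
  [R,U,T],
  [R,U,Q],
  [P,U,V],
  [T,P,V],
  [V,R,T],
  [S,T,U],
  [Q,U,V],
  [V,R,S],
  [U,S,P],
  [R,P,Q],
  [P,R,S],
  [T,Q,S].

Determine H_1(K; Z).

H_1 = Z^2.

Order the vertices as P < Q < R < S < T < U < V. Listing each simplex with vertices in this order, K has dimension 2 with simplices:

  0-simplices (7): P, Q, R, S, T, U, V
  1-simplices (21): PQ, PR, PS, PT, PU, PV, QR, QS, QT, QU, QV, RS, RT, RU, RV, ST, SU, SV, TU, TV, UV
  2-simplices (14): PQR, PQT, PRS, PSU, PTV, PUV, QRU, QST, QSV, QUV, RSV, RTU, RTV, STU

Hence C_0 ≅ Z^7, C_1 ≅ Z^21, C_2 ≅ Z^14.

Boundary ∂_1: C_1 → C_0 is given by ∂[p,q] = [q] − [p].
The resulting 7×21 matrix has rank 6, and its Smith normal form has invariant factors (1,1,1,1,1,1).

Boundary ∂_2: C_2 → C_1 acts by ∂[p,q,r] = [q,r] − [p,r] + [p,q]. For instance
  ∂PQR = QR − PR + PQ,
  ∂RTU = TU − RU + RT.
As a 21×14 matrix over Z this has rank 13, with invariant factors (1,1,1,1,1,1,1,1,1,1,1,1,1).

Reading off H_k = ker ∂_k / im ∂_{k+1}:

  H_1: rank ker ∂_1 − rank ∂_2 = (21 − 6) − 13 = 2, and the invariant factors of ∂_2 are all 1, so H_1 = Z^2.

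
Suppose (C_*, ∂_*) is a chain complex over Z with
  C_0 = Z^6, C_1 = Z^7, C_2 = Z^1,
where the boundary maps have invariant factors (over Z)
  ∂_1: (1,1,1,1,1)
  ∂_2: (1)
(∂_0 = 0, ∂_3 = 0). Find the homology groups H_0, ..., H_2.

H_0 ≅ Z,  H_1 ≅ Z,  H_2 = 0.

H_0: b_0 = 6 − 0 − 5 = 1; torsion from ∂_1 factors > 1: none. So H_0 ≅ Z.
H_1: b_1 = 7 − 5 − 1 = 1; torsion from ∂_2 factors > 1: none. So H_1 ≅ Z.
H_2: b_2 = 1 − 1 − 0 = 0; torsion from ∂_3 factors > 1: none. So H_2 ≅ 0.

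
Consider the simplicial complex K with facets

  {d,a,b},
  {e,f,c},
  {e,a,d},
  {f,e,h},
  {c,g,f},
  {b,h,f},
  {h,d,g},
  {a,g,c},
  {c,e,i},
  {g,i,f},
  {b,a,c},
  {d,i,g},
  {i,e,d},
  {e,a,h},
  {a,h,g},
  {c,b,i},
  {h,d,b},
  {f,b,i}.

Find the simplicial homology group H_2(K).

H_2 = 0.

We work with the vertex ordering a < b < c < d < e < f < g < h < i. The simplices of K, each written with vertices in increasing order, are:

  0-simplices (9): a, b, c, d, e, f, g, h, i
  1-simplices (27): ab, ac, ad, ae, ag, ah, bc, bd, bf, bh, bi, ce, cf, cg, ci, de, dg, dh, di, ef, eh, ei, fg, fh, fi, gh, gi
  2-simplices (18): abc, abd, acg, ade, aeh, agh, bci, bdh, bfh, bfi, cef, cei, cfg, dei, dgh, dgi, efh, fgi

Hence C_0 ≅ Z^9, C_1 ≅ Z^27, C_2 ≅ Z^18.

The boundary map ∂_1: C_1 → C_0 sends each edge [p,q] (with p < q) to q − p. For instance
  ∂de = e − d.
As a 9×27 matrix over Z this has rank 8, with invariant factors (1,1,1,1,1,1,1,1).

The boundary map ∂_2: C_2 → C_1 acts by ∂[p,q,r] = [q,r] − [p,r] + [p,q]. For instance
  ∂ade = de − ae + ad,
  ∂acg = cg − ag + ac.
This gives a 27×18 integer matrix of rank 18; reducing to Smith normal form yields diagonal entries (1,1,1,1,1,1,1,1,1,1,1,1,1,1,1,1,1,2).

Reading off H_k = ker ∂_k / im ∂_{k+1}:

  H_2: rank ker ∂_2 − rank ∂_3 = (18 − 18) − 0 = 0, and there is no ∂_3, so H_2 ≅ 0.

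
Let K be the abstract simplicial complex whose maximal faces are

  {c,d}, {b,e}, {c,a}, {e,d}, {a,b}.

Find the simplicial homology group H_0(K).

Order the vertices as a < b < c < d < e. Listing each simplex with vertices in this order, K has dimension 1 with simplices:

  0-simplices (5): a, b, c, d, e
  1-simplices (5): ab, ac, be, cd, de

so the chain groups are C_0 ≅ Z^5, C_1 ≅ Z^5.

The boundary map ∂_1: C_1 → C_0 sends each edge [p,q] (with p < q) to q − p.
The resulting 5×5 matrix has rank 4, and its Smith normal form has invariant factors (1,1,1,1).

From H_k ≅ ker(∂_k) / im(∂_{k+1}) we obtain:

  H_0: rank C_0 − rank ∂_1 = 5 − 4 = 1, and the invariant factors of ∂_1 are all 1, so H_0 ≅ Z.

H_0 = Z.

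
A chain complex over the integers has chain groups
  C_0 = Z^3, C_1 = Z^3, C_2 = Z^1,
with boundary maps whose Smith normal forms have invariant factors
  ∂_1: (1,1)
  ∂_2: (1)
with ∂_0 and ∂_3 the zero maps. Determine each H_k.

H_0: b_0 = 3 − 0 − 2 = 1; torsion from ∂_1 factors > 1: none. So H_0 ≅ Z.
H_1: b_1 = 3 − 2 − 1 = 0; torsion from ∂_2 factors > 1: none. So H_1 ≅ 0.
H_2: b_2 = 1 − 1 − 0 = 0; torsion from ∂_3 factors > 1: none. So H_2 ≅ 0.

H_0 ≅ Z,  H_1 = 0,  H_2 = 0.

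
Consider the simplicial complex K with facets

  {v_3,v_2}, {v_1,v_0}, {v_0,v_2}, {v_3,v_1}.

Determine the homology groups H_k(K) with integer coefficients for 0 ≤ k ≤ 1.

K has 4 vertices, 4 edges.
rank ∂_0 = 0, rank ∂_1 = 3 ⇒ b_0 = 4 − 0 − 3 = 1; all invariant factors of ∂_1 are 1 so no torsion. So H_0 ≅ Z.
rank ∂_1 = 3, rank ∂_2 = 0 ⇒ b_1 = 4 − 3 − 0 = 1. So H_1 ≅ Z.

H_0 ≅ Z,  H_1 ≅ Z.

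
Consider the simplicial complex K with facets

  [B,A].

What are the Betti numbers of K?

b_0 = 1, b_1 = 0.

Fix the vertex order A < B and write every simplex with vertices in increasing order. Then dim K = 1 and the simplices of K are:

  0-simplices (2): A, B
  1-simplices (1): AB

giving chain groups C_0 ≅ Z^2, C_1 ≅ Z^1.

The boundary map ∂_1: C_1 → C_0 is given by ∂[p,q] = [q] − [p].
This gives a 2×1 integer matrix of rank 1; reducing to Smith normal form yields diagonal entries (1).

From H_k ≅ ker(∂_k) / im(∂_{k+1}) we obtain:

  H_0: rank C_0 − rank ∂_1 = 2 − 1 = 1, and the invariant factors of ∂_1 are all 1, so H_0 = Z.
  H_1: rank ker ∂_1 − rank ∂_2 = (1 − 1) − 0 = 0, and there is no ∂_2, so H_1 = 0.

Hence the Betti numbers are b_0 = 1, b_1 = 0.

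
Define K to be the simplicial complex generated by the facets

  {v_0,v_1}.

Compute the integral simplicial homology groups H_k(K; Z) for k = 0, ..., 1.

Fix the vertex order v_0 < v_1 and write every simplex with vertices in increasing order. Then dim K = 1 and the simplices of K are:

  0-simplices (2): [v_0], [v_1]
  1-simplices (1): [v_0,v_1]

giving chain groups C_0 ≅ Z^2, C_1 ≅ Z^1.

Boundary ∂_1: C_1 → C_0 maps an edge to its endpoints' difference, ∂[p,q] = q − p. For instance
  ∂[v_0,v_1] = [v_1] − [v_0].
The 2×1 boundary matrix has rank 1 and Smith normal form diag(1).

From H_k ≅ ker(∂_k) / im(∂_{k+1}) we obtain:

  H_0: rank C_0 − rank ∂_1 = 2 − 1 = 1, and the invariant factors of ∂_1 are all 1, so H_0 ≅ Z.
  H_1: rank ker ∂_1 − rank ∂_2 = (1 − 1) − 0 = 0, and there is no ∂_2, so H_1 ≅ 0.

H_0 = Z,  H_1 = 0.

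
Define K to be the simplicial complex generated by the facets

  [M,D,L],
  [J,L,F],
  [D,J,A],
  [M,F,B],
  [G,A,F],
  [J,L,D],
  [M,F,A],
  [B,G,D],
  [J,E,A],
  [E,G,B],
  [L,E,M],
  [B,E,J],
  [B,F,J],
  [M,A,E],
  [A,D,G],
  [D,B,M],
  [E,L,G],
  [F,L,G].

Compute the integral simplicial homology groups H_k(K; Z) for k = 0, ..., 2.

Fix the vertex order A < B < D < E < F < G < J < L < M and write every simplex with vertices in increasing order. Then dim K = 2 and the simplices of K are:

  0-simplices (9): A, B, D, E, F, G, J, L, M
  1-simplices (27): AD, AE, AF, AG, AJ, AM, BD, BE, BF, BG, BJ, BM, DG, DJ, DL, DM, EG, EJ, EL, EM, FG, FJ, FL, FM, GL, JL, LM
  2-simplices (18): ADG, ADJ, AEJ, AEM, AFG, AFM, BDG, BDM, BEG, BEJ, BFJ, BFM, DJL, DLM, EGL, ELM, FGL, FJL

giving chain groups C_0 ≅ Z^9, C_1 ≅ Z^27, C_2 ≅ Z^18.

Boundary ∂_1: C_1 → C_0 maps an edge to its endpoints' difference, ∂[p,q] = q − p.
The 9×27 boundary matrix has rank 8 and Smith normal form diag(1,1,1,1,1,1,1,1).

Boundary ∂_2: C_2 → C_1 maps a triangle to the signed sum of its edges. For instance
  ∂AFG = FG − AG + AF,
  ∂AEM = EM − AM + AE.
The resulting 27×18 matrix has rank 17, and its Smith normal form has invariant factors (1,1,1,1,1,1,1,1,1,1,1,1,1,1,1,1,1).

Computing H_k = (kernel of ∂_k) / (image of ∂_{k+1}):

  H_0: rank C_0 − rank ∂_1 = 9 − 8 = 1, and the invariant factors of ∂_1 are all 1, so H_0 ≅ Z.
  H_1: rank ker ∂_1 − rank ∂_2 = (27 − 8) − 17 = 2, and the invariant factors of ∂_2 are all 1, so H_1 ≅ Z^2.
  H_2: rank ker ∂_2 − rank ∂_3 = (18 − 17) − 0 = 1, and there is no ∂_3, so H_2 ≅ Z.

(K is a triangulation of the torus T^2.)

H_0 = Z,  H_1 = Z^2,  H_2 = Z.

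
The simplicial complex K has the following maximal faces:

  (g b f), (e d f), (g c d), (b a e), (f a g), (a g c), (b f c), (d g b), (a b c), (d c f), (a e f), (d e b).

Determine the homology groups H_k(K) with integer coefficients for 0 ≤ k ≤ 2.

Fix the vertex order a < b < c < d < e < f < g and write every simplex with vertices in increasing order. Then dim K = 2 and the simplices of K are:

  0-simplices (7): a, b, c, d, e, f, g
  1-simplices (18): ab, ac, ae, af, ag, bc, bd, be, bf, bg, cd, cf, cg, de, df, dg, ef, fg
  2-simplices (12): abc, abe, acg, aef, afg, bcf, bde, bdg, bfg, cdf, cdg, def

so the chain groups are C_0 ≅ Z^7, C_1 ≅ Z^18, C_2 ≅ Z^12.

The boundary map ∂_1: C_1 → C_0 sends each edge [p,q] (with p < q) to q − p. For instance
  ∂bd = d − b.
This gives a 7×18 integer matrix of rank 6; reducing to Smith normal form yields diagonal entries (1,1,1,1,1,1).

∂_2: C_2 → C_1 maps a triangle to the signed sum of its edges. For instance
  ∂abc = bc − ac + ab,
  ∂cdg = dg − cg + cd.
The resulting 18×12 matrix has rank 12, and its Smith normal form has invariant factors (1,1,1,1,1,1,1,1,1,1,1,2).

Reading off H_k = ker ∂_k / im ∂_{k+1}:

  H_0: rank C_0 − rank ∂_1 = 7 − 6 = 1, and the invariant factors of ∂_1 are all 1, so H_0 ≅ Z.
  H_1: rank ker ∂_1 − rank ∂_2 = (18 − 6) − 12 = 0, and ∂_2 has invariant factor 2 > 1, so H_1 ≅ Z_2.
  H_2: rank ker ∂_2 − rank ∂_3 = (12 − 12) − 0 = 0, and there is no ∂_3, so H_2 ≅ 0.

H_0 ≅ Z,  H_1 ≅ Z_2,  H_2 = 0.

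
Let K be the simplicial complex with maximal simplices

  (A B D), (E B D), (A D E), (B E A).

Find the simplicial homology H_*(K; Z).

Take the total order A < B < D < E on the vertex set. Then K (dimension 2) consists of the simplices:

  0-simplices (4): A, B, D, E
  1-simplices (6): AB, AD, AE, BD, BE, DE
  2-simplices (4): ABD, ABE, ADE, BDE

so the chain groups are C_0 ≅ Z^4, C_1 ≅ Z^6, C_2 ≅ Z^4.

The boundary map ∂_1: C_1 → C_0 is given by ∂[p,q] = [q] − [p].
The resulting 4×6 matrix has rank 3, and its Smith normal form has invariant factors (1,1,1).

The boundary map ∂_2: C_2 → C_1 maps a triangle to the signed sum of its edges. For instance
  ∂ABE = BE − AE + AB,
  ∂ABD = BD − AD + AB.
As a 6×4 matrix over Z this has rank 3, with invariant factors (1,1,1).

Now H_k = ker ∂_k / im ∂_{k+1}, so:

  H_0: rank C_0 − rank ∂_1 = 4 − 3 = 1, and the invariant factors of ∂_1 are all 1, so H_0 = Z.
  H_1: rank ker ∂_1 − rank ∂_2 = (6 − 3) − 3 = 0, and the invariant factors of ∂_2 are all 1, so H_1 = 0.
  H_2: rank ker ∂_2 − rank ∂_3 = (4 − 3) − 0 = 1, and there is no ∂_3, so H_2 = Z.

As a check, the Euler characteristic is 4 − 6 + 4 = 2, which agrees with 1 − 0 + 1 = 2.

H_0 = Z,  H_1 = 0,  H_2 = Z.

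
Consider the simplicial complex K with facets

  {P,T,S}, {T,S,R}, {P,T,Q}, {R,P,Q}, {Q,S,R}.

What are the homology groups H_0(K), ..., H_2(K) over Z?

Order the vertices as P < Q < R < S < T. Listing each simplex with vertices in this order, K has dimension 2 with simplices:

  0-simplices (5): P, Q, R, S, T
  1-simplices (10): PQ, PR, PS, PT, QR, QS, QT, RS, RT, ST
  2-simplices (5): PQR, PQT, PST, QRS, RST

so the chain groups are C_0 ≅ Z^5, C_1 ≅ Z^10, C_2 ≅ Z^5.

∂_1: C_1 → C_0 is given by ∂[p,q] = [q] − [p].
As a 5×10 matrix over Z this has rank 4, with invariant factors (1,1,1,1).

∂_2: C_2 → C_1 maps a triangle to the signed sum of its edges. For instance
  ∂QRS = RS − QS + QR,
  ∂PQT = QT − PT + PQ.
The resulting 10×5 matrix has rank 5, and its Smith normal form has invariant factors (1,1,1,1,1).

Reading off H_k = ker ∂_k / im ∂_{k+1}:

  H_0: rank C_0 − rank ∂_1 = 5 − 4 = 1, and the invariant factors of ∂_1 are all 1, so H_0 ≅ Z.
  H_1: rank ker ∂_1 − rank ∂_2 = (10 − 4) − 5 = 1, and the invariant factors of ∂_2 are all 1, so H_1 ≅ Z.
  H_2: rank ker ∂_2 − rank ∂_3 = (5 − 5) − 0 = 0, and there is no ∂_3, so H_2 ≅ 0.

(K is a triangulation of the Möbius band.)

H_0 = Z,  H_1 = Z,  H_2 = 0.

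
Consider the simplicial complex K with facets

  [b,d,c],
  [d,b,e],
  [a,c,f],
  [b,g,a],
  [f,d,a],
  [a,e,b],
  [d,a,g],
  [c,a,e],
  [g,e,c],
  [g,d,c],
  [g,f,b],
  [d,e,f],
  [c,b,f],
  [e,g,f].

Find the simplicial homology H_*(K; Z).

H_0 ≅ Z,  H_1 ≅ Z^2,  H_2 ≅ Z.

K has 7 vertices, 21 edges, 14 triangles.
rank ∂_0 = 0, rank ∂_1 = 6 ⇒ b_0 = 7 − 0 − 6 = 1; all invariant factors of ∂_1 are 1 so no torsion. So H_0 ≅ Z.
rank ∂_1 = 6, rank ∂_2 = 13 ⇒ b_1 = 21 − 6 − 13 = 2; all invariant factors of ∂_2 are 1 so no torsion. So H_1 ≅ Z^2.
rank ∂_2 = 13, rank ∂_3 = 0 ⇒ b_2 = 14 − 13 − 0 = 1. So H_2 ≅ Z.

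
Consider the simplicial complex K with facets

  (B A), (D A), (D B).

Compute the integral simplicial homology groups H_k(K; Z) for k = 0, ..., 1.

Fix the vertex order A < B < D and write every simplex with vertices in increasing order. Then dim K = 1 and the simplices of K are:

  0-simplices (3): A, B, D
  1-simplices (3): AB, AD, BD

giving chain groups C_0 ≅ Z^3, C_1 ≅ Z^3.

The boundary map ∂_1: C_1 → C_0 is given by ∂[p,q] = [q] − [p]. For instance
  ∂AD = D − A.
The resulting 3×3 matrix has rank 2, and its Smith normal form has invariant factors (1,1).

Now H_k = ker ∂_k / im ∂_{k+1}, so:

  H_0: rank C_0 − rank ∂_1 = 3 − 2 = 1, and the invariant factors of ∂_1 are all 1, so H_0 ≅ Z.
  H_1: rank ker ∂_1 − rank ∂_2 = (3 − 2) − 0 = 1, and there is no ∂_2, so H_1 ≅ Z.

H_0 = Z,  H_1 = Z.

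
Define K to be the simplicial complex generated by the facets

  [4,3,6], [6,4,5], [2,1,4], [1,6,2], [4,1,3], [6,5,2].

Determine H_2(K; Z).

H_2 ≅ 0.

We work with the vertex ordering 1 < 2 < 3 < 4 < 5 < 6. The simplices of K, each written with vertices in increasing order, are:

  0-simplices (6): [1], [2], [3], [4], [5], [6]
  1-simplices (12): [1,2], [1,3], [1,4], [1,6], [2,4], [2,5], [2,6], [3,4], [3,6], [4,5], [4,6], [5,6]
  2-simplices (6): [1,2,4], [1,2,6], [1,3,4], [2,5,6], [3,4,6], [4,5,6]

so the chain groups are C_0 ≅ Z^6, C_1 ≅ Z^12, C_2 ≅ Z^6.

∂_1: C_1 → C_0 sends each edge [p,q] (with p < q) to q − p. For instance
  ∂[4,5] = [5] − [4].
The 6×12 boundary matrix has rank 5 and Smith normal form diag(1,1,1,1,1).

∂_2: C_2 → C_1 sends each 2-simplex [p,q,r] to [q,r] − [p,r] + [p,q]. For instance
  ∂[4,5,6] = [5,6] − [4,6] + [4,5],
  ∂[1,2,6] = [2,6] − [1,6] + [1,2].
As a 12×6 matrix over Z this has rank 6, with invariant factors (1,1,1,1,1,1).

Now H_k = ker ∂_k / im ∂_{k+1}, so:

  H_2: rank ker ∂_2 − rank ∂_3 = (6 − 6) − 0 = 0, and there is no ∂_3, so H_2 ≅ 0.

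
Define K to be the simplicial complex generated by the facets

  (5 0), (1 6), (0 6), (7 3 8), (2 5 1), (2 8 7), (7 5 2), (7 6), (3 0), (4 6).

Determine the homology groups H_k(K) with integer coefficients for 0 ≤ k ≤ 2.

Take the total order 0 < 1 < 2 < 3 < 4 < 5 < 6 < 7 < 8 on the vertex set. Then K (dimension 2) consists of the simplices:

  0-simplices (9): [0], [1], [2], [3], [4], [5], [6], [7], [8]
  1-simplices (15): [0,3], [0,5], [0,6], [1,2], [1,5], [1,6], [2,5], [2,7], [2,8], [3,7], [3,8], [4,6], [5,7], [6,7], [7,8]
  2-simplices (4): [1,2,5], [2,5,7], [2,7,8], [3,7,8]

giving chain groups C_0 ≅ Z^9, C_1 ≅ Z^15, C_2 ≅ Z^4.

Boundary ∂_1: C_1 → C_0 maps an edge to its endpoints' difference, ∂[p,q] = q − p. For instance
  ∂[6,7] = [7] − [6].
As a 9×15 matrix over Z this has rank 8, with invariant factors (1,1,1,1,1,1,1,1).

∂_2: C_2 → C_1 acts by ∂[p,q,r] = [q,r] − [p,r] + [p,q]. For instance
  ∂[3,7,8] = [7,8] − [3,8] + [3,7],
  ∂[2,5,7] = [5,7] − [2,7] + [2,5].
This gives a 15×4 integer matrix of rank 4; reducing to Smith normal form yields diagonal entries (1,1,1,1).

Computing H_k = (kernel of ∂_k) / (image of ∂_{k+1}):

  H_0: rank C_0 − rank ∂_1 = 9 − 8 = 1, and the invariant factors of ∂_1 are all 1, so H_0 = Z.
  H_1: rank ker ∂_1 − rank ∂_2 = (15 − 8) − 4 = 3, and the invariant factors of ∂_2 are all 1, so H_1 = Z^3.
  H_2: rank ker ∂_2 − rank ∂_3 = (4 − 4) − 0 = 0, and there is no ∂_3, so H_2 = 0.

As a check, the Euler characteristic is 9 − 15 + 4 = -2, which agrees with 1 − 3 + 0 = -2.

H_0 = Z,  H_1 = Z^3,  H_2 = 0.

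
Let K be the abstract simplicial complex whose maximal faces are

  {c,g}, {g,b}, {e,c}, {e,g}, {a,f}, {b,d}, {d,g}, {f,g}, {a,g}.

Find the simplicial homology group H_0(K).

H_0 ≅ Z.

We work with the vertex ordering a < b < c < d < e < f < g. The simplices of K, each written with vertices in increasing order, are:

  0-simplices (7): a, b, c, d, e, f, g
  1-simplices (9): af, ag, bd, bg, ce, cg, dg, eg, fg

giving chain groups C_0 ≅ Z^7, C_1 ≅ Z^9.

Boundary ∂_1: C_1 → C_0 is given by ∂[p,q] = [q] − [p]. For instance
  ∂ce = e − c.
This gives a 7×9 integer matrix of rank 6; reducing to Smith normal form yields diagonal entries (1,1,1,1,1,1).

From H_k ≅ ker(∂_k) / im(∂_{k+1}) we obtain:

  H_0: rank C_0 − rank ∂_1 = 7 − 6 = 1, and the invariant factors of ∂_1 are all 1, so H_0 ≅ Z.

(K is a triangulation of a wedge of 3 circles.)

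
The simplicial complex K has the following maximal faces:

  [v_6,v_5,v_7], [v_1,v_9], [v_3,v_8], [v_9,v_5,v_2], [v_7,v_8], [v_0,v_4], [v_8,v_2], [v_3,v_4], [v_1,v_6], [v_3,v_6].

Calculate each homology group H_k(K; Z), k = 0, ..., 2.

H_0 = Z,  H_1 = Z^3,  H_2 = 0.

We work with the vertex ordering v_0 < v_1 < v_2 < v_3 < v_4 < v_5 < v_6 < v_7 < v_8 < v_9. The simplices of K, each written with vertices in increasing order, are:

  0-simplices (10): [v_0], [v_1], [v_2], [v_3], [v_4], [v_5], [v_6], [v_7], [v_8], [v_9]
  1-simplices (14): [v_0,v_4], [v_1,v_6], [v_1,v_9], [v_2,v_5], [v_2,v_8], [v_2,v_9], [v_3,v_4], [v_3,v_6], [v_3,v_8], [v_5,v_6], [v_5,v_7], [v_5,v_9], [v_6,v_7], [v_7,v_8]
  2-simplices (2): [v_2,v_5,v_9], [v_5,v_6,v_7]

Hence C_0 ≅ Z^10, C_1 ≅ Z^14, C_2 ≅ Z^2.

∂_1: C_1 → C_0 sends each edge [p,q] (with p < q) to q − p. For instance
  ∂[v_3,v_8] = [v_8] − [v_3].
This gives a 10×14 integer matrix of rank 9; reducing to Smith normal form yields diagonal entries (1,1,1,1,1,1,1,1,1).

∂_2: C_2 → C_1 acts by ∂[p,q,r] = [q,r] − [p,r] + [p,q]. For instance
  ∂[v_2,v_5,v_9] = [v_5,v_9] − [v_2,v_9] + [v_2,v_5],
  ∂[v_5,v_6,v_7] = [v_6,v_7] − [v_5,v_7] + [v_5,v_6].
This gives a 14×2 integer matrix of rank 2; reducing to Smith normal form yields diagonal entries (1,1).

From H_k ≅ ker(∂_k) / im(∂_{k+1}) we obtain:

  H_0: rank C_0 − rank ∂_1 = 10 − 9 = 1, and the invariant factors of ∂_1 are all 1, so H_0 ≅ Z.
  H_1: rank ker ∂_1 − rank ∂_2 = (14 − 9) − 2 = 3, and the invariant factors of ∂_2 are all 1, so H_1 ≅ Z^3.
  H_2: rank ker ∂_2 − rank ∂_3 = (2 − 2) − 0 = 0, and there is no ∂_3, so H_2 ≅ 0.

As a check, the Euler characteristic is 10 − 14 + 2 = -2, which agrees with 1 − 3 + 0 = -2.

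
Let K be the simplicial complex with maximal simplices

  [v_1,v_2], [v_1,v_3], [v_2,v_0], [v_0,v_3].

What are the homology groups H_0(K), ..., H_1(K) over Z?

Order the vertices as v_0 < v_1 < v_2 < v_3. Listing each simplex with vertices in this order, K has dimension 1 with simplices:

  0-simplices (4): [v_0], [v_1], [v_2], [v_3]
  1-simplices (4): [v_0,v_2], [v_0,v_3], [v_1,v_2], [v_1,v_3]

Hence C_0 ≅ Z^4, C_1 ≅ Z^4.

The boundary map ∂_1: C_1 → C_0 maps an edge to its endpoints' difference, ∂[p,q] = q − p. For instance
  ∂[v_0,v_3] = [v_3] − [v_0].
The 4×4 boundary matrix has rank 3 and Smith normal form diag(1,1,1).

From H_k ≅ ker(∂_k) / im(∂_{k+1}) we obtain:

  H_0: rank C_0 − rank ∂_1 = 4 − 3 = 1, and the invariant factors of ∂_1 are all 1, so H_0 ≅ Z.
  H_1: rank ker ∂_1 − rank ∂_2 = (4 − 3) − 0 = 1, and there is no ∂_2, so H_1 ≅ Z.

H_0 ≅ Z,  H_1 ≅ Z.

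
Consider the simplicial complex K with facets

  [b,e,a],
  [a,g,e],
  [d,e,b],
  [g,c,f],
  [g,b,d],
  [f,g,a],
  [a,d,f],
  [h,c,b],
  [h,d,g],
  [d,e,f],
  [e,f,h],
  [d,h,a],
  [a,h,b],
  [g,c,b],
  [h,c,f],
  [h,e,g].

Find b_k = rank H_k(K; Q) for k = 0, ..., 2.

b_0 = 1, b_1 = 2, b_2 = 1.

Fix the vertex order a < b < c < d < e < f < g < h and write every simplex with vertices in increasing order. Then dim K = 2 and the simplices of K are:

  0-simplices (8): a, b, c, d, e, f, g, h
  1-simplices (24): ab, ad, ae, af, ag, ah, bc, bd, be, bg, bh, cf, cg, ch, de, df, dg, dh, ef, eg, eh, fg, fh, gh
  2-simplices (16): abe, abh, adf, adh, aeg, afg, bcg, bch, bde, bdg, cfg, cfh, def, dgh, efh, egh

so the chain groups are C_0 ≅ Z^8, C_1 ≅ Z^24, C_2 ≅ Z^16.

Boundary ∂_1: C_1 → C_0 maps an edge to its endpoints' difference, ∂[p,q] = q − p. For instance
  ∂af = f − a.
This gives a 8×24 integer matrix of rank 7; reducing to Smith normal form yields diagonal entries (1,1,1,1,1,1,1).

∂_2: C_2 → C_1 maps a triangle to the signed sum of its edges. For instance
  ∂abh = bh − ah + ab,
  ∂bch = ch − bh + bc.
The resulting 24×16 matrix has rank 15, and its Smith normal form has invariant factors (1,1,1,1,1,1,1,1,1,1,1,1,1,1,1).

Computing H_k = (kernel of ∂_k) / (image of ∂_{k+1}):

  H_0: rank C_0 − rank ∂_1 = 8 − 7 = 1, and the invariant factors of ∂_1 are all 1, so H_0 ≅ Z.
  H_1: rank ker ∂_1 − rank ∂_2 = (24 − 7) − 15 = 2, and the invariant factors of ∂_2 are all 1, so H_1 ≅ Z^2.
  H_2: rank ker ∂_2 − rank ∂_3 = (16 − 15) − 0 = 1, and there is no ∂_3, so H_2 ≅ Z.

As a check, the Euler characteristic is 8 − 24 + 16 = 0, which agrees with 1 − 2 + 1 = 0.

Hence the Betti numbers are b_0 = 1, b_1 = 2, b_2 = 1.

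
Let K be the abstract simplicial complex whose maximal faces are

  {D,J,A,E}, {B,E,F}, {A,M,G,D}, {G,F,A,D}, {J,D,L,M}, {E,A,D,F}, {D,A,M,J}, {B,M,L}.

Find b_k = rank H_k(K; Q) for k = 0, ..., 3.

Take the total order A < B < D < E < F < G < J < L < M on the vertex set. Then K (dimension 3) consists of the simplices:

  0-simplices (9): A, B, D, E, F, G, J, L, M
  1-simplices (23): AD, AE, AF, AG, AJ, AM, BE, BF, BL, BM, DE, DF, DG, DJ, DL, DM, EF, EJ, FG, GM, JL, JM, LM
  2-simplices (20): ADE, ADF, ADG, ADJ, ADM, AEF, AEJ, AFG, AGM, AJM, BEF, BLM, DEF, DEJ, DFG, DGM, DJL, DJM, DLM, JLM
  3-simplices (6): ADEF, ADEJ, ADFG, ADGM, ADJM, DJLM

so the chain groups are C_0 ≅ Z^9, C_1 ≅ Z^23, C_2 ≅ Z^20, C_3 ≅ Z^6.

Boundary ∂_1: C_1 → C_0 sends each edge [p,q] (with p < q) to q − p. For instance
  ∂FG = G − F.
This gives a 9×23 integer matrix of rank 8; reducing to Smith normal form yields diagonal entries (1,1,1,1,1,1,1,1).

∂_2: C_2 → C_1 sends each 2-simplex [p,q,r] to [q,r] − [p,r] + [p,q]. For instance
  ∂ADE = DE − AE + AD,
  ∂DEJ = EJ − DJ + DE.
The resulting 23×20 matrix has rank 14, and its Smith normal form has invariant factors (1,1,1,1,1,1,1,1,1,1,1,1,1,1).

The boundary map ∂_3: C_3 → C_2 sends each 3-simplex σ to the alternating sum Σ_i (−1)^i (σ with its i-th vertex removed). For instance
  ∂DJLM = JLM − DLM + DJM − DJL,
  ∂ADGM = DGM − AGM + ADM − ADG.
As a 20×6 matrix over Z this has rank 6, with invariant factors (1,1,1,1,1,1).

Computing H_k = (kernel of ∂_k) / (image of ∂_{k+1}):

  H_0: rank C_0 − rank ∂_1 = 9 − 8 = 1, and the invariant factors of ∂_1 are all 1, so H_0 = Z.
  H_1: rank ker ∂_1 − rank ∂_2 = (23 − 8) − 14 = 1, and the invariant factors of ∂_2 are all 1, so H_1 = Z.
  H_2: rank ker ∂_2 − rank ∂_3 = (20 − 14) − 6 = 0, and the invariant factors of ∂_3 are all 1, so H_2 = 0.
  H_3: rank ker ∂_3 − rank ∂_4 = (6 − 6) − 0 = 0, and there is no ∂_4, so H_3 = 0.

Hence the Betti numbers are b_0 = 1, b_1 = 1, b_2 = 0, b_3 = 0.

b_0 = 1, b_1 = 1, b_2 = 0, b_3 = 0.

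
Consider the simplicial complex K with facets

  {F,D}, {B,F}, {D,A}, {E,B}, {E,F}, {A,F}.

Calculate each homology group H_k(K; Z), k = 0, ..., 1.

Order the vertices as A < B < D < E < F. Listing each simplex with vertices in this order, K has dimension 1 with simplices:

  0-simplices (5): A, B, D, E, F
  1-simplices (6): AD, AF, BE, BF, DF, EF

Hence C_0 ≅ Z^5, C_1 ≅ Z^6.

∂_1: C_1 → C_0 sends each edge [p,q] (with p < q) to q − p.
The resulting 5×6 matrix has rank 4, and its Smith normal form has invariant factors (1,1,1,1).

Reading off H_k = ker ∂_k / im ∂_{k+1}:

  H_0: rank C_0 − rank ∂_1 = 5 − 4 = 1, and the invariant factors of ∂_1 are all 1, so H_0 ≅ Z.
  H_1: rank ker ∂_1 − rank ∂_2 = (6 − 4) − 0 = 2, and there is no ∂_2, so H_1 ≅ Z^2.

As a check, the Euler characteristic is 5 − 6 = -1, which agrees with 1 − 2 = -1.

H_0 ≅ Z,  H_1 ≅ Z^2.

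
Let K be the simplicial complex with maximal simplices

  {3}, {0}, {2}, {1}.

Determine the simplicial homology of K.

Take the total order 0 < 1 < 2 < 3 on the vertex set. Then K (dimension 0) consists of the simplices:

  0-simplices (4): [0], [1], [2], [3]

giving chain groups C_0 ≅ Z^4.

From H_k ≅ ker(∂_k) / im(∂_{k+1}) we obtain:

  H_0: rank C_0 − rank ∂_1 = 4 − 0 = 4, and there is no ∂_1, so H_0 ≅ Z^4.

(K is a triangulation of a set of 4 points.)

H_0 ≅ Z^4.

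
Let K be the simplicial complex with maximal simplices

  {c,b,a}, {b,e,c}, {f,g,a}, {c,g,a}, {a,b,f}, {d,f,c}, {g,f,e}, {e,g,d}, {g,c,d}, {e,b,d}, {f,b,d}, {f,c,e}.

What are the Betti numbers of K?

Take the total order a < b < c < d < e < f < g on the vertex set. Then K (dimension 2) consists of the simplices:

  0-simplices (7): a, b, c, d, e, f, g
  1-simplices (18): ab, ac, af, ag, bc, bd, be, bf, cd, ce, cf, cg, de, df, dg, ef, eg, fg
  2-simplices (12): abc, abf, acg, afg, bce, bde, bdf, cdf, cdg, cef, deg, efg

giving chain groups C_0 ≅ Z^7, C_1 ≅ Z^18, C_2 ≅ Z^12.

∂_1: C_1 → C_0 sends each edge [p,q] (with p < q) to q − p. For instance
  ∂ef = f − e.
As a 7×18 matrix over Z this has rank 6, with invariant factors (1,1,1,1,1,1).

∂_2: C_2 → C_1 sends each 2-simplex [p,q,r] to [q,r] − [p,r] + [p,q]. For instance
  ∂afg = fg − ag + af,
  ∂bce = ce − be + bc.
As a 18×12 matrix over Z this has rank 12, with invariant factors (1,1,1,1,1,1,1,1,1,1,1,2).

From H_k ≅ ker(∂_k) / im(∂_{k+1}) we obtain:

  H_0: rank C_0 − rank ∂_1 = 7 − 6 = 1, and the invariant factors of ∂_1 are all 1, so H_0 ≅ Z.
  H_1: rank ker ∂_1 − rank ∂_2 = (18 − 6) − 12 = 0, and ∂_2 has invariant factor 2 > 1, so H_1 ≅ Z_2.
  H_2: rank ker ∂_2 − rank ∂_3 = (12 − 12) − 0 = 0, and there is no ∂_3, so H_2 ≅ 0.

(K is a triangulation of the real projective plane RP^2.)

Hence the Betti numbers are b_0 = 1, b_1 = 0, b_2 = 0.

b_0 = 1, b_1 = 0, b_2 = 0.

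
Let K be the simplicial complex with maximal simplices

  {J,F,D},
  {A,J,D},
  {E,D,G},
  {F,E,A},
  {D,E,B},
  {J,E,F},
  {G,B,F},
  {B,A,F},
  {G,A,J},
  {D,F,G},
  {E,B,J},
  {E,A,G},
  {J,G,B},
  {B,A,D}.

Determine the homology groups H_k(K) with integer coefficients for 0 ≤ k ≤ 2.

Order the vertices as A < B < D < E < F < G < J. Listing each simplex with vertices in this order, K has dimension 2 with simplices:

  0-simplices (7): A, B, D, E, F, G, J
  1-simplices (21): AB, AD, AE, AF, AG, AJ, BD, BE, BF, BG, BJ, DE, DF, DG, DJ, EF, EG, EJ, FG, FJ, GJ
  2-simplices (14): ABD, ABF, ADJ, AEF, AEG, AGJ, BDE, BEJ, BFG, BGJ, DEG, DFG, DFJ, EFJ

Hence C_0 ≅ Z^7, C_1 ≅ Z^21, C_2 ≅ Z^14.

Boundary ∂_1: C_1 → C_0 is given by ∂[p,q] = [q] − [p].
As a 7×21 matrix over Z this has rank 6, with invariant factors (1,1,1,1,1,1).

∂_2: C_2 → C_1 acts by ∂[p,q,r] = [q,r] − [p,r] + [p,q]. For instance
  ∂BEJ = EJ − BJ + BE,
  ∂DFJ = FJ − DJ + DF.
As a 21×14 matrix over Z this has rank 13, with invariant factors (1,1,1,1,1,1,1,1,1,1,1,1,1).

From H_k ≅ ker(∂_k) / im(∂_{k+1}) we obtain:

  H_0: rank C_0 − rank ∂_1 = 7 − 6 = 1, and the invariant factors of ∂_1 are all 1, so H_0 ≅ Z.
  H_1: rank ker ∂_1 − rank ∂_2 = (21 − 6) − 13 = 2, and the invariant factors of ∂_2 are all 1, so H_1 ≅ Z^2.
  H_2: rank ker ∂_2 − rank ∂_3 = (14 − 13) − 0 = 1, and there is no ∂_3, so H_2 ≅ Z.

As a check, the Euler characteristic is 7 − 21 + 14 = 0, which agrees with 1 − 2 + 1 = 0.
(K is a triangulation of the torus T^2.)

H_0 ≅ Z,  H_1 ≅ Z^2,  H_2 ≅ Z.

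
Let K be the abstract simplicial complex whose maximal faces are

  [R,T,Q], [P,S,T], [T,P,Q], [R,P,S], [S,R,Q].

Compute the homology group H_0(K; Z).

We work with the vertex ordering P < Q < R < S < T. The simplices of K, each written with vertices in increasing order, are:

  0-simplices (5): P, Q, R, S, T
  1-simplices (10): PQ, PR, PS, PT, QR, QS, QT, RS, RT, ST
  2-simplices (5): PQT, PRS, PST, QRS, QRT

Hence C_0 ≅ Z^5, C_1 ≅ Z^10, C_2 ≅ Z^5.

∂_1: C_1 → C_0 maps an edge to its endpoints' difference, ∂[p,q] = q − p.
The resulting 5×10 matrix has rank 4, and its Smith normal form has invariant factors (1,1,1,1).

∂_2: C_2 → C_1 maps a triangle to the signed sum of its edges. For instance
  ∂PST = ST − PT + PS,
  ∂QRS = RS − QS + QR.
As a 10×5 matrix over Z this has rank 5, with invariant factors (1,1,1,1,1).

Reading off H_k = ker ∂_k / im ∂_{k+1}:

  H_0: rank C_0 − rank ∂_1 = 5 − 4 = 1, and the invariant factors of ∂_1 are all 1, so H_0 = Z.

H_0 = Z.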